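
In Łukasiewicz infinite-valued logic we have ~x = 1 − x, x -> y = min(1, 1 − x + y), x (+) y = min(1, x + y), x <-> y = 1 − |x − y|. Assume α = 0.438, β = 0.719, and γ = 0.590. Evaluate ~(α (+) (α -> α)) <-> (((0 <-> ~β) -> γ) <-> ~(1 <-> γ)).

0.461

α -> α = min(1, 1 − 0.438 + 0.438) = min(1, 1.000) = 1.000
α (+) (α -> α) = min(1, 0.438 + 1.000) = min(1, 1.438) = 1.000
~(α (+) (α -> α)) = 1 − 1.000 = 0.000
~β = 1 − 0.719 = 0.281
0 <-> ~β = 1 − |0.000 − 0.281| = 1 − 0.281 = 0.719
(0 <-> ~β) -> γ = min(1, 1 − 0.719 + 0.590) = min(1, 0.871) = 0.871
1 <-> γ = 1 − |1.000 − 0.590| = 1 − 0.410 = 0.590
~(1 <-> γ) = 1 − 0.590 = 0.410
((0 <-> ~β) -> γ) <-> ~(1 <-> γ) = 1 − |0.871 − 0.410| = 1 − 0.461 = 0.539
~(α (+) (α -> α)) <-> (((0 <-> ~β) -> γ) <-> ~(1 <-> γ)) = 1 − |0.000 − 0.539| = 1 − 0.539 = 0.461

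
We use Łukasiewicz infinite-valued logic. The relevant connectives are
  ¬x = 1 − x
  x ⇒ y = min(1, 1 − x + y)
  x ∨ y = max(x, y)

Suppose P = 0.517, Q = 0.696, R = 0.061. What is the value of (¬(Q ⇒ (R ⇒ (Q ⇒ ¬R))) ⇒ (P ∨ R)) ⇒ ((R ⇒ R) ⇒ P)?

0.517

¬R = 1 − 0.061 = 0.939
Q ⇒ ¬R = min(1, 1 − 0.696 + 0.939) = min(1, 1.243) = 1.000
R ⇒ (Q ⇒ ¬R) = min(1, 1 − 0.061 + 1.000) = min(1, 1.939) = 1.000
Q ⇒ (R ⇒ (Q ⇒ ¬R)) = min(1, 1 − 0.696 + 1.000) = min(1, 1.304) = 1.000
¬(Q ⇒ (R ⇒ (Q ⇒ ¬R))) = 1 − 1.000 = 0.000
P ∨ R = max(0.517, 0.061) = 0.517
¬(Q ⇒ (R ⇒ (Q ⇒ ¬R))) ⇒ (P ∨ R) = min(1, 1 − 0.000 + 0.517) = min(1, 1.517) = 1.000
R ⇒ R = min(1, 1 − 0.061 + 0.061) = min(1, 1.000) = 1.000
(R ⇒ R) ⇒ P = min(1, 1 − 1.000 + 0.517) = min(1, 0.517) = 0.517
(¬(Q ⇒ (R ⇒ (Q ⇒ ¬R))) ⇒ (P ∨ R)) ⇒ ((R ⇒ R) ⇒ P) = min(1, 1 − 1.000 + 0.517) = min(1, 0.517) = 0.517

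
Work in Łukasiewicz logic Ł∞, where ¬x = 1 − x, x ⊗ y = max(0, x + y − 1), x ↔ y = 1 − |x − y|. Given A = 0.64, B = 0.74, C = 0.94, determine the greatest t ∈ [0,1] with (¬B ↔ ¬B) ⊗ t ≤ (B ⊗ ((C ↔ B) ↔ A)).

0.58

¬B = 1 − 0.74 = 0.26
¬B ↔ ¬B = 1 − |0.26 − 0.26| = 1 − 0.00 = 1.00
So the left factor is ¬B ↔ ¬B = 1.00.
C ↔ B = 1 − |0.94 − 0.74| = 1 − 0.20 = 0.80
(C ↔ B) ↔ A = 1 − |0.80 − 0.64| = 1 − 0.16 = 0.84
B ⊗ ((C ↔ B) ↔ A) = max(0, 0.74 + 0.84 − 1) = max(0, 0.58) = 0.58
So the right-hand bound is B ⊗ ((C ↔ B) ↔ A) = 0.58.
The residuum of the Łukasiewicz t-norm gives the supremum: min(1, 1 − 1.00 + 0.58).
1 − 1.00 + 0.58 = 0.58, so t = min(1, 0.58) = 0.58.
Check: 1.00 ⊗ 0.58 = max(0, 0.58) = 0.58 ≤ 0.58.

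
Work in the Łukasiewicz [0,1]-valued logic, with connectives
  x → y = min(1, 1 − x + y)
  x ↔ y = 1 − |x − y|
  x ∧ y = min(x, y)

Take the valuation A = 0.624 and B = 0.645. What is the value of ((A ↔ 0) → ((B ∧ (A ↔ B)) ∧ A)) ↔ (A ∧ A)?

A ↔ 0 = 1 − |0.624 − 0.000| = 1 − 0.624 = 0.376
A ↔ B = 1 − |0.624 − 0.645| = 1 − 0.021 = 0.979
B ∧ (A ↔ B) = min(0.645, 0.979) = 0.645
(B ∧ (A ↔ B)) ∧ A = min(0.645, 0.624) = 0.624
(A ↔ 0) → ((B ∧ (A ↔ B)) ∧ A) = min(1, 1 − 0.376 + 0.624) = min(1, 1.248) = 1.000
A ∧ A = min(0.624, 0.624) = 0.624
((A ↔ 0) → ((B ∧ (A ↔ B)) ∧ A)) ↔ (A ∧ A) = 1 − |1.000 − 0.624| = 1 − 0.376 = 0.624

0.624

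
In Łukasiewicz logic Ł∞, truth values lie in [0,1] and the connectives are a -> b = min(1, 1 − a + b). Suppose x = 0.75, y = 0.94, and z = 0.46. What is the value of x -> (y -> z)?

y -> z = min(1, 1 − 0.94 + 0.46) = min(1, 0.52) = 0.52
x -> (y -> z) = min(1, 1 − 0.75 + 0.52) = min(1, 0.77) = 0.77

0.77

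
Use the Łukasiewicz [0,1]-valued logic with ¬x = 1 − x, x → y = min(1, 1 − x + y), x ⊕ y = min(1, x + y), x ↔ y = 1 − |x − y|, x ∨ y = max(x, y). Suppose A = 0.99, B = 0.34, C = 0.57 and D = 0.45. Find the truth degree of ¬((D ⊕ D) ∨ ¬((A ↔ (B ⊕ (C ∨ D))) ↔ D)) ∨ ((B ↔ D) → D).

0.56

D ⊕ D = min(1, 0.45 + 0.45) = min(1, 0.90) = 0.90
C ∨ D = max(0.57, 0.45) = 0.57
B ⊕ (C ∨ D) = min(1, 0.34 + 0.57) = min(1, 0.91) = 0.91
A ↔ (B ⊕ (C ∨ D)) = 1 − |0.99 − 0.91| = 1 − 0.08 = 0.92
(A ↔ (B ⊕ (C ∨ D))) ↔ D = 1 − |0.92 − 0.45| = 1 − 0.47 = 0.53
¬((A ↔ (B ⊕ (C ∨ D))) ↔ D) = 1 − 0.53 = 0.47
(D ⊕ D) ∨ ¬((A ↔ (B ⊕ (C ∨ D))) ↔ D) = max(0.90, 0.47) = 0.90
¬((D ⊕ D) ∨ ¬((A ↔ (B ⊕ (C ∨ D))) ↔ D)) = 1 − 0.90 = 0.10
B ↔ D = 1 − |0.34 − 0.45| = 1 − 0.11 = 0.89
(B ↔ D) → D = min(1, 1 − 0.89 + 0.45) = min(1, 0.56) = 0.56
¬((D ⊕ D) ∨ ¬((A ↔ (B ⊕ (C ∨ D))) ↔ D)) ∨ ((B ↔ D) → D) = max(0.10, 0.56) = 0.56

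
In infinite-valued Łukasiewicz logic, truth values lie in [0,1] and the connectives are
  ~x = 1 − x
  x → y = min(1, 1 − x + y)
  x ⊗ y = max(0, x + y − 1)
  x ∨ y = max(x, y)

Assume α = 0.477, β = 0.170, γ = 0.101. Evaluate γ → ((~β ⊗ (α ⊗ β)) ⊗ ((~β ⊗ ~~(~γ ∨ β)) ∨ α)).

0.899

~β = 1 − 0.170 = 0.830
α ⊗ β = max(0, 0.477 + 0.170 − 1) = max(0, -0.353) = 0.000
~β ⊗ (α ⊗ β) = max(0, 0.830 + 0.000 − 1) = max(0, -0.170) = 0.000
~γ = 1 − 0.101 = 0.899
~γ ∨ β = max(0.899, 0.170) = 0.899
~(~γ ∨ β) = 1 − 0.899 = 0.101
~~(~γ ∨ β) = 1 − 0.101 = 0.899
~β ⊗ ~~(~γ ∨ β) = max(0, 0.830 + 0.899 − 1) = max(0, 0.729) = 0.729
(~β ⊗ ~~(~γ ∨ β)) ∨ α = max(0.729, 0.477) = 0.729
(~β ⊗ (α ⊗ β)) ⊗ ((~β ⊗ ~~(~γ ∨ β)) ∨ α) = max(0, 0.000 + 0.729 − 1) = max(0, -0.271) = 0.000
γ → ((~β ⊗ (α ⊗ β)) ⊗ ((~β ⊗ ~~(~γ ∨ β)) ∨ α)) = min(1, 1 − 0.101 + 0.000) = min(1, 0.899) = 0.899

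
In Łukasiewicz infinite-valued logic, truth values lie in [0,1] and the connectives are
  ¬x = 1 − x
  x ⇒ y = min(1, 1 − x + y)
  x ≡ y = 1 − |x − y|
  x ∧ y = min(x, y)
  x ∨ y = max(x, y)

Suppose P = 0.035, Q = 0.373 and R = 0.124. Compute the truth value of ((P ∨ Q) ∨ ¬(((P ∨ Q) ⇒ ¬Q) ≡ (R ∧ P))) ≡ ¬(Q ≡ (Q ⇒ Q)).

0.662

P ∨ Q = max(0.035, 0.373) = 0.373
¬Q = 1 − 0.373 = 0.627
(P ∨ Q) ⇒ ¬Q = min(1, 1 − 0.373 + 0.627) = min(1, 1.254) = 1.000
R ∧ P = min(0.124, 0.035) = 0.035
((P ∨ Q) ⇒ ¬Q) ≡ (R ∧ P) = 1 − |1.000 − 0.035| = 1 − 0.965 = 0.035
¬(((P ∨ Q) ⇒ ¬Q) ≡ (R ∧ P)) = 1 − 0.035 = 0.965
(P ∨ Q) ∨ ¬(((P ∨ Q) ⇒ ¬Q) ≡ (R ∧ P)) = max(0.373, 0.965) = 0.965
Q ⇒ Q = min(1, 1 − 0.373 + 0.373) = min(1, 1.000) = 1.000
Q ≡ (Q ⇒ Q) = 1 − |0.373 − 1.000| = 1 − 0.627 = 0.373
¬(Q ≡ (Q ⇒ Q)) = 1 − 0.373 = 0.627
((P ∨ Q) ∨ ¬(((P ∨ Q) ⇒ ¬Q) ≡ (R ∧ P))) ≡ ¬(Q ≡ (Q ⇒ Q)) = 1 − |0.965 − 0.627| = 1 − 0.338 = 0.662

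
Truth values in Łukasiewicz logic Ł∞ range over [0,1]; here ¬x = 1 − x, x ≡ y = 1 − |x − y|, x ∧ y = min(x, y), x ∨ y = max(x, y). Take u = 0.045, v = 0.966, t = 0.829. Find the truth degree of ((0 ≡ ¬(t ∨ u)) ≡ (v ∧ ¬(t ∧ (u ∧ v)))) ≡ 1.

0.874

t ∨ u = max(0.829, 0.045) = 0.829
¬(t ∨ u) = 1 − 0.829 = 0.171
0 ≡ ¬(t ∨ u) = 1 − |0.000 − 0.171| = 1 − 0.171 = 0.829
u ∧ v = min(0.045, 0.966) = 0.045
t ∧ (u ∧ v) = min(0.829, 0.045) = 0.045
¬(t ∧ (u ∧ v)) = 1 − 0.045 = 0.955
v ∧ ¬(t ∧ (u ∧ v)) = min(0.966, 0.955) = 0.955
(0 ≡ ¬(t ∨ u)) ≡ (v ∧ ¬(t ∧ (u ∧ v))) = 1 − |0.829 − 0.955| = 1 − 0.126 = 0.874
((0 ≡ ¬(t ∨ u)) ≡ (v ∧ ¬(t ∧ (u ∧ v)))) ≡ 1 = 1 − |0.874 − 1.000| = 1 − 0.126 = 0.874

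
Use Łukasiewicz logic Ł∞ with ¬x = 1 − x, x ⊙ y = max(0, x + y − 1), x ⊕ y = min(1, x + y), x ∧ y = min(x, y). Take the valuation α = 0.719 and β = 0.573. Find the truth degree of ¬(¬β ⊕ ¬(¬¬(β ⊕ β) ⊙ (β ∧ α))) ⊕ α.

¬β = 1 − 0.573 = 0.427
β ⊕ β = min(1, 0.573 + 0.573) = min(1, 1.146) = 1.000
¬(β ⊕ β) = 1 − 1.000 = 0.000
¬¬(β ⊕ β) = 1 − 0.000 = 1.000
β ∧ α = min(0.573, 0.719) = 0.573
¬¬(β ⊕ β) ⊙ (β ∧ α) = max(0, 1.000 + 0.573 − 1) = max(0, 0.573) = 0.573
¬(¬¬(β ⊕ β) ⊙ (β ∧ α)) = 1 − 0.573 = 0.427
¬β ⊕ ¬(¬¬(β ⊕ β) ⊙ (β ∧ α)) = min(1, 0.427 + 0.427) = min(1, 0.854) = 0.854
¬(¬β ⊕ ¬(¬¬(β ⊕ β) ⊙ (β ∧ α))) = 1 − 0.854 = 0.146
¬(¬β ⊕ ¬(¬¬(β ⊕ β) ⊙ (β ∧ α))) ⊕ α = min(1, 0.146 + 0.719) = min(1, 0.865) = 0.865

0.865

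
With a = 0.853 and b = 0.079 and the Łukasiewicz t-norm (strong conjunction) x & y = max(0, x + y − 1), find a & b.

0.000

a & b = max(0, 0.853 + 0.079 − 1) = max(0, -0.068) = 0.000
For comparison, the Gödel (minimum) t-norm min(x, y) would give 0.079.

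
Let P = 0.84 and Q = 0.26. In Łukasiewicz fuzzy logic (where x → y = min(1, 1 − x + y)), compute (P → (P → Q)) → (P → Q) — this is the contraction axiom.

0.84

P → Q = min(1, 1 − 0.84 + 0.26) = min(1, 0.42) = 0.42
P → (P → Q) = min(1, 1 − 0.84 + 0.42) = min(1, 0.58) = 0.58
(P → (P → Q)) → (P → Q) = min(1, 1 − 0.58 + 0.42) = min(1, 0.84) = 0.84
(The value 0.84 < 1 shows this instance is not satisfied; fails in Ł∞ (the t-norm is not idempotent).)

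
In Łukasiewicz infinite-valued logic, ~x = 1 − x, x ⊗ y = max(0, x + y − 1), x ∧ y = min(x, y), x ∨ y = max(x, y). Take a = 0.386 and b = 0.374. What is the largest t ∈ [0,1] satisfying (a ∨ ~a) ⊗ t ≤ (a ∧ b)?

~a = 1 − 0.386 = 0.614
a ∨ ~a = max(0.386, 0.614) = 0.614
So the left factor is a ∨ ~a = 0.614.
a ∧ b = min(0.386, 0.374) = 0.374
So the right-hand bound is a ∧ b = 0.374.
The residuum of the Łukasiewicz t-norm gives the supremum: min(1, 1 − 0.614 + 0.374).
1 − 0.614 + 0.374 = 0.760, so t = min(1, 0.760) = 0.760.
Check: 0.614 ⊗ 0.760 = max(0, 0.374) = 0.374 ≤ 0.374.

0.760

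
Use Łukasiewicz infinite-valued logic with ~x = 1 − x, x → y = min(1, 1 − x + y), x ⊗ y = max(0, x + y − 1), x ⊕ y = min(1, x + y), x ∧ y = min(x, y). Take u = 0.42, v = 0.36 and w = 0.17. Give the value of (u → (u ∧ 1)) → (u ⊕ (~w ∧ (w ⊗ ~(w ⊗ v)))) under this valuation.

0.59

u ∧ 1 = min(0.42, 1.00) = 0.42
u → (u ∧ 1) = min(1, 1 − 0.42 + 0.42) = min(1, 1.00) = 1.00
~w = 1 − 0.17 = 0.83
w ⊗ v = max(0, 0.17 + 0.36 − 1) = max(0, -0.47) = 0.00
~(w ⊗ v) = 1 − 0.00 = 1.00
w ⊗ ~(w ⊗ v) = max(0, 0.17 + 1.00 − 1) = max(0, 0.17) = 0.17
~w ∧ (w ⊗ ~(w ⊗ v)) = min(0.83, 0.17) = 0.17
u ⊕ (~w ∧ (w ⊗ ~(w ⊗ v))) = min(1, 0.42 + 0.17) = min(1, 0.59) = 0.59
(u → (u ∧ 1)) → (u ⊕ (~w ∧ (w ⊗ ~(w ⊗ v)))) = min(1, 1 − 1.00 + 0.59) = min(1, 0.59) = 0.59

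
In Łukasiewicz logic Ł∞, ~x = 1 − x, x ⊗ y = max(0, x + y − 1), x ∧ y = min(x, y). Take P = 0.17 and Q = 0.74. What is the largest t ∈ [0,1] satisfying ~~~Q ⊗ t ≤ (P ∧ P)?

~Q = 1 − 0.74 = 0.26
~~Q = 1 − 0.26 = 0.74
~~~Q = 1 − 0.74 = 0.26
So the left factor is ~~~Q = 0.26.
P ∧ P = min(0.17, 0.17) = 0.17
So the right-hand bound is P ∧ P = 0.17.
The residuum of the Łukasiewicz t-norm gives the supremum: min(1, 1 − 0.26 + 0.17).
1 − 0.26 + 0.17 = 0.91, so t = min(1, 0.91) = 0.91.
Check: 0.26 ⊗ 0.91 = max(0, 0.17) = 0.17 ≤ 0.17.

0.91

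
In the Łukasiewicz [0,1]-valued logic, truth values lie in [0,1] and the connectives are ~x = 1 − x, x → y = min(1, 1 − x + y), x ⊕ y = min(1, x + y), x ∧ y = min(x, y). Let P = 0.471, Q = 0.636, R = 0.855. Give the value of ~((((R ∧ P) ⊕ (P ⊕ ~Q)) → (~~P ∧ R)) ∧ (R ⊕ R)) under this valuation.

0.529

R ∧ P = min(0.855, 0.471) = 0.471
~Q = 1 − 0.636 = 0.364
P ⊕ ~Q = min(1, 0.471 + 0.364) = min(1, 0.835) = 0.835
(R ∧ P) ⊕ (P ⊕ ~Q) = min(1, 0.471 + 0.835) = min(1, 1.306) = 1.000
~P = 1 − 0.471 = 0.529
~~P = 1 − 0.529 = 0.471
~~P ∧ R = min(0.471, 0.855) = 0.471
((R ∧ P) ⊕ (P ⊕ ~Q)) → (~~P ∧ R) = min(1, 1 − 1.000 + 0.471) = min(1, 0.471) = 0.471
R ⊕ R = min(1, 0.855 + 0.855) = min(1, 1.710) = 1.000
(((R ∧ P) ⊕ (P ⊕ ~Q)) → (~~P ∧ R)) ∧ (R ⊕ R) = min(0.471, 1.000) = 0.471
~((((R ∧ P) ⊕ (P ⊕ ~Q)) → (~~P ∧ R)) ∧ (R ⊕ R)) = 1 − 0.471 = 0.529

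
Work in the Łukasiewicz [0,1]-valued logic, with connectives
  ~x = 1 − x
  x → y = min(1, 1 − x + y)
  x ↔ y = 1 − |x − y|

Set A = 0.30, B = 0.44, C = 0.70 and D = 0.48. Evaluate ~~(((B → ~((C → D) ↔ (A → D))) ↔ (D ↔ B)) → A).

C → D = min(1, 1 − 0.70 + 0.48) = min(1, 0.78) = 0.78
A → D = min(1, 1 − 0.30 + 0.48) = min(1, 1.18) = 1.00
(C → D) ↔ (A → D) = 1 − |0.78 − 1.00| = 1 − 0.22 = 0.78
~((C → D) ↔ (A → D)) = 1 − 0.78 = 0.22
B → ~((C → D) ↔ (A → D)) = min(1, 1 − 0.44 + 0.22) = min(1, 0.78) = 0.78
D ↔ B = 1 − |0.48 − 0.44| = 1 − 0.04 = 0.96
(B → ~((C → D) ↔ (A → D))) ↔ (D ↔ B) = 1 − |0.78 − 0.96| = 1 − 0.18 = 0.82
((B → ~((C → D) ↔ (A → D))) ↔ (D ↔ B)) → A = min(1, 1 − 0.82 + 0.30) = min(1, 0.48) = 0.48
~(((B → ~((C → D) ↔ (A → D))) ↔ (D ↔ B)) → A) = 1 − 0.48 = 0.52
~~(((B → ~((C → D) ↔ (A → D))) ↔ (D ↔ B)) → A) = 1 − 0.52 = 0.48

0.48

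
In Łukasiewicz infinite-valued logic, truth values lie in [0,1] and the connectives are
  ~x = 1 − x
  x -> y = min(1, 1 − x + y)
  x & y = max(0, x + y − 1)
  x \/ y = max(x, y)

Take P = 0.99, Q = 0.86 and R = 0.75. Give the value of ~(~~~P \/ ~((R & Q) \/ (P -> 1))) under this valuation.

~P = 1 − 0.99 = 0.01
~~P = 1 − 0.01 = 0.99
~~~P = 1 − 0.99 = 0.01
R & Q = max(0, 0.75 + 0.86 − 1) = max(0, 0.61) = 0.61
P -> 1 = min(1, 1 − 0.99 + 1.00) = min(1, 1.01) = 1.00
(R & Q) \/ (P -> 1) = max(0.61, 1.00) = 1.00
~((R & Q) \/ (P -> 1)) = 1 − 1.00 = 0.00
~~~P \/ ~((R & Q) \/ (P -> 1)) = max(0.01, 0.00) = 0.01
~(~~~P \/ ~((R & Q) \/ (P -> 1))) = 1 − 0.01 = 0.99

0.99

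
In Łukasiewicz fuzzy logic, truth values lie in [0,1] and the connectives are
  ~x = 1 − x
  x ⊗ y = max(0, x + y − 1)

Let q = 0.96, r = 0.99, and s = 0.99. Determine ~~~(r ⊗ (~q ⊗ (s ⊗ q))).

1.00

~q = 1 − 0.96 = 0.04
s ⊗ q = max(0, 0.99 + 0.96 − 1) = max(0, 0.95) = 0.95
~q ⊗ (s ⊗ q) = max(0, 0.04 + 0.95 − 1) = max(0, -0.01) = 0.00
r ⊗ (~q ⊗ (s ⊗ q)) = max(0, 0.99 + 0.00 − 1) = max(0, -0.01) = 0.00
~(r ⊗ (~q ⊗ (s ⊗ q))) = 1 − 0.00 = 1.00
~~(r ⊗ (~q ⊗ (s ⊗ q))) = 1 − 1.00 = 0.00
~~~(r ⊗ (~q ⊗ (s ⊗ q))) = 1 − 0.00 = 1.00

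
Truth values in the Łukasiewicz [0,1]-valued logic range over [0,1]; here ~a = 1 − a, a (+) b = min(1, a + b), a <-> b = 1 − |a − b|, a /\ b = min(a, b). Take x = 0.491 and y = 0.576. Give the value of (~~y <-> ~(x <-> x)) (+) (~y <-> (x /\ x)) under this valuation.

~y = 1 − 0.576 = 0.424
~~y = 1 − 0.424 = 0.576
x <-> x = 1 − |0.491 − 0.491| = 1 − 0.000 = 1.000
~(x <-> x) = 1 − 1.000 = 0.000
~~y <-> ~(x <-> x) = 1 − |0.576 − 0.000| = 1 − 0.576 = 0.424
x /\ x = min(0.491, 0.491) = 0.491
~y <-> (x /\ x) = 1 − |0.424 − 0.491| = 1 − 0.067 = 0.933
(~~y <-> ~(x <-> x)) (+) (~y <-> (x /\ x)) = min(1, 0.424 + 0.933) = min(1, 1.357) = 1.000

1.000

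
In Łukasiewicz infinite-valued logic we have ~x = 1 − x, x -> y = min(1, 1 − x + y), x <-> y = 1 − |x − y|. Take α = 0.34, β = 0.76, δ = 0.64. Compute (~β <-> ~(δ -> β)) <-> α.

0.58

~β = 1 − 0.76 = 0.24
δ -> β = min(1, 1 − 0.64 + 0.76) = min(1, 1.12) = 1.00
~(δ -> β) = 1 − 1.00 = 0.00
~β <-> ~(δ -> β) = 1 − |0.24 − 0.00| = 1 − 0.24 = 0.76
(~β <-> ~(δ -> β)) <-> α = 1 − |0.76 − 0.34| = 1 − 0.42 = 0.58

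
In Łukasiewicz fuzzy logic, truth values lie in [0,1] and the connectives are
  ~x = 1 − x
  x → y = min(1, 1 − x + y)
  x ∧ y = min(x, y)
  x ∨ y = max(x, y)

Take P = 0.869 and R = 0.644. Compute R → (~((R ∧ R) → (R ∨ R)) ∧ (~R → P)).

0.356

R ∧ R = min(0.644, 0.644) = 0.644
R ∨ R = max(0.644, 0.644) = 0.644
(R ∧ R) → (R ∨ R) = min(1, 1 − 0.644 + 0.644) = min(1, 1.000) = 1.000
~((R ∧ R) → (R ∨ R)) = 1 − 1.000 = 0.000
~R = 1 − 0.644 = 0.356
~R → P = min(1, 1 − 0.356 + 0.869) = min(1, 1.513) = 1.000
~((R ∧ R) → (R ∨ R)) ∧ (~R → P) = min(0.000, 1.000) = 0.000
R → (~((R ∧ R) → (R ∨ R)) ∧ (~R → P)) = min(1, 1 − 0.644 + 0.000) = min(1, 0.356) = 0.356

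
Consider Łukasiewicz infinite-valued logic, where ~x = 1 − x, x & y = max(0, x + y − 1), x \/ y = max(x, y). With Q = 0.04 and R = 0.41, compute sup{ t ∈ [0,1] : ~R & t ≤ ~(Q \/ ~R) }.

~R = 1 − 0.41 = 0.59
So the left factor is ~R = 0.59.
Q \/ ~R = max(0.04, 0.59) = 0.59
~(Q \/ ~R) = 1 − 0.59 = 0.41
So the right-hand bound is ~(Q \/ ~R) = 0.41.
The residuum of the Łukasiewicz t-norm gives the supremum: min(1, 1 − 0.59 + 0.41).
1 − 0.59 + 0.41 = 0.82, so t = min(1, 0.82) = 0.82.
Check: 0.59 & 0.82 = max(0, 0.41) = 0.41 ≤ 0.41.

0.82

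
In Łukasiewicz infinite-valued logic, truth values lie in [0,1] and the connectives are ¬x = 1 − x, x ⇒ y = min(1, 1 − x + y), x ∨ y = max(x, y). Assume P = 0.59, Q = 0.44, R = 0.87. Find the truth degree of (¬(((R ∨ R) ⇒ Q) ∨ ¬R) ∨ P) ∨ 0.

R ∨ R = max(0.87, 0.87) = 0.87
(R ∨ R) ⇒ Q = min(1, 1 − 0.87 + 0.44) = min(1, 0.57) = 0.57
¬R = 1 − 0.87 = 0.13
((R ∨ R) ⇒ Q) ∨ ¬R = max(0.57, 0.13) = 0.57
¬(((R ∨ R) ⇒ Q) ∨ ¬R) = 1 − 0.57 = 0.43
¬(((R ∨ R) ⇒ Q) ∨ ¬R) ∨ P = max(0.43, 0.59) = 0.59
(¬(((R ∨ R) ⇒ Q) ∨ ¬R) ∨ P) ∨ 0 = max(0.59, 0.00) = 0.59

0.59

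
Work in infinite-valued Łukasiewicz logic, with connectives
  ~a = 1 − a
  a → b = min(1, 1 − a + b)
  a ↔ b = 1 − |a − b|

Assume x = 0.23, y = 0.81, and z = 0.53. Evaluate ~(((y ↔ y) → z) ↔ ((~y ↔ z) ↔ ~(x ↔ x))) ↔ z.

y ↔ y = 1 − |0.81 − 0.81| = 1 − 0.00 = 1.00
(y ↔ y) → z = min(1, 1 − 1.00 + 0.53) = min(1, 0.53) = 0.53
~y = 1 − 0.81 = 0.19
~y ↔ z = 1 − |0.19 − 0.53| = 1 − 0.34 = 0.66
x ↔ x = 1 − |0.23 − 0.23| = 1 − 0.00 = 1.00
~(x ↔ x) = 1 − 1.00 = 0.00
(~y ↔ z) ↔ ~(x ↔ x) = 1 − |0.66 − 0.00| = 1 − 0.66 = 0.34
((y ↔ y) → z) ↔ ((~y ↔ z) ↔ ~(x ↔ x)) = 1 − |0.53 − 0.34| = 1 − 0.19 = 0.81
~(((y ↔ y) → z) ↔ ((~y ↔ z) ↔ ~(x ↔ x))) = 1 − 0.81 = 0.19
~(((y ↔ y) → z) ↔ ((~y ↔ z) ↔ ~(x ↔ x))) ↔ z = 1 − |0.19 − 0.53| = 1 − 0.34 = 0.66

0.66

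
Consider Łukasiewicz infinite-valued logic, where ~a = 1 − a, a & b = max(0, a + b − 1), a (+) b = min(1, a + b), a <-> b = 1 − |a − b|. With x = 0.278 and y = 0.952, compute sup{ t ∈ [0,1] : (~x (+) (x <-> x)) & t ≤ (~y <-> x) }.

~x = 1 − 0.278 = 0.722
x <-> x = 1 − |0.278 − 0.278| = 1 − 0.000 = 1.000
~x (+) (x <-> x) = min(1, 0.722 + 1.000) = min(1, 1.722) = 1.000
So the left factor is ~x (+) (x <-> x) = 1.000.
~y = 1 − 0.952 = 0.048
~y <-> x = 1 − |0.048 − 0.278| = 1 − 0.230 = 0.770
So the right-hand bound is ~y <-> x = 0.770.
The residuum of the Łukasiewicz t-norm gives the supremum: min(1, 1 − 1.000 + 0.770).
1 − 1.000 + 0.770 = 0.770, so t = min(1, 0.770) = 0.770.
Check: 1.000 & 0.770 = max(0, 0.770) = 0.770 ≤ 0.770.

0.770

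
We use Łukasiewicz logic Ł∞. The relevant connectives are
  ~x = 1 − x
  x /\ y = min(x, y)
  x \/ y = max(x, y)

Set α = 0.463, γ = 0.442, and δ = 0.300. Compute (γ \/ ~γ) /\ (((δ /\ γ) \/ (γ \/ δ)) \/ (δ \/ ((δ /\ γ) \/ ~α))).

~γ = 1 − 0.442 = 0.558
γ \/ ~γ = max(0.442, 0.558) = 0.558
δ /\ γ = min(0.300, 0.442) = 0.300
γ \/ δ = max(0.442, 0.300) = 0.442
(δ /\ γ) \/ (γ \/ δ) = max(0.300, 0.442) = 0.442
~α = 1 − 0.463 = 0.537
(δ /\ γ) \/ ~α = max(0.300, 0.537) = 0.537
δ \/ ((δ /\ γ) \/ ~α) = max(0.300, 0.537) = 0.537
((δ /\ γ) \/ (γ \/ δ)) \/ (δ \/ ((δ /\ γ) \/ ~α)) = max(0.442, 0.537) = 0.537
(γ \/ ~γ) /\ (((δ /\ γ) \/ (γ \/ δ)) \/ (δ \/ ((δ /\ γ) \/ ~α))) = min(0.558, 0.537) = 0.537

0.537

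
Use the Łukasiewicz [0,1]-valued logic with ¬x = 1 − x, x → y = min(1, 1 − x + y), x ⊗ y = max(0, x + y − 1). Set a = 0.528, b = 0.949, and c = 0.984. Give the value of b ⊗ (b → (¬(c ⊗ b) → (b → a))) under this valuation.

0.949

c ⊗ b = max(0, 0.984 + 0.949 − 1) = max(0, 0.933) = 0.933
¬(c ⊗ b) = 1 − 0.933 = 0.067
b → a = min(1, 1 − 0.949 + 0.528) = min(1, 0.579) = 0.579
¬(c ⊗ b) → (b → a) = min(1, 1 − 0.067 + 0.579) = min(1, 1.512) = 1.000
b → (¬(c ⊗ b) → (b → a)) = min(1, 1 − 0.949 + 1.000) = min(1, 1.051) = 1.000
b ⊗ (b → (¬(c ⊗ b) → (b → a))) = max(0, 0.949 + 1.000 − 1) = max(0, 0.949) = 0.949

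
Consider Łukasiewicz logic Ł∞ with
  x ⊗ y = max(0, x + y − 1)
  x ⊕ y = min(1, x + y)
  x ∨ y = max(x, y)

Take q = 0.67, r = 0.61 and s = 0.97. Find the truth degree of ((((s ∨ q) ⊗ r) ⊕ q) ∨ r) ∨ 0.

s ∨ q = max(0.97, 0.67) = 0.97
(s ∨ q) ⊗ r = max(0, 0.97 + 0.61 − 1) = max(0, 0.58) = 0.58
((s ∨ q) ⊗ r) ⊕ q = min(1, 0.58 + 0.67) = min(1, 1.25) = 1.00
(((s ∨ q) ⊗ r) ⊕ q) ∨ r = max(1.00, 0.61) = 1.00
((((s ∨ q) ⊗ r) ⊕ q) ∨ r) ∨ 0 = max(1.00, 0.00) = 1.00

1.00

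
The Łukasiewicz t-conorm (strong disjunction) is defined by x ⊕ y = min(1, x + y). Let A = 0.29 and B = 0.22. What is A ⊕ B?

A ⊕ B = min(1, 0.29 + 0.22) = min(1, 0.51) = 0.51
For comparison, the Gödel t-conorm max(x, y) would give 0.29.

0.51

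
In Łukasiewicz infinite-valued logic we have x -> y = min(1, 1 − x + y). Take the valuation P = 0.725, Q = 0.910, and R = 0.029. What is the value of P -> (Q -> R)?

Q -> R = min(1, 1 − 0.910 + 0.029) = min(1, 0.119) = 0.119
P -> (Q -> R) = min(1, 1 − 0.725 + 0.119) = min(1, 0.394) = 0.394

0.394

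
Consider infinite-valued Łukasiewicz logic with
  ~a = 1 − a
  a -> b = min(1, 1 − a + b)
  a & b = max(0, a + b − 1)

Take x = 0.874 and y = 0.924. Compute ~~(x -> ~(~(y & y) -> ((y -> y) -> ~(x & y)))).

0.126

y & y = max(0, 0.924 + 0.924 − 1) = max(0, 0.848) = 0.848
~(y & y) = 1 − 0.848 = 0.152
y -> y = min(1, 1 − 0.924 + 0.924) = min(1, 1.000) = 1.000
x & y = max(0, 0.874 + 0.924 − 1) = max(0, 0.798) = 0.798
~(x & y) = 1 − 0.798 = 0.202
(y -> y) -> ~(x & y) = min(1, 1 − 1.000 + 0.202) = min(1, 0.202) = 0.202
~(y & y) -> ((y -> y) -> ~(x & y)) = min(1, 1 − 0.152 + 0.202) = min(1, 1.050) = 1.000
~(~(y & y) -> ((y -> y) -> ~(x & y))) = 1 − 1.000 = 0.000
x -> ~(~(y & y) -> ((y -> y) -> ~(x & y))) = min(1, 1 − 0.874 + 0.000) = min(1, 0.126) = 0.126
~(x -> ~(~(y & y) -> ((y -> y) -> ~(x & y)))) = 1 − 0.126 = 0.874
~~(x -> ~(~(y & y) -> ((y -> y) -> ~(x & y)))) = 1 − 0.874 = 0.126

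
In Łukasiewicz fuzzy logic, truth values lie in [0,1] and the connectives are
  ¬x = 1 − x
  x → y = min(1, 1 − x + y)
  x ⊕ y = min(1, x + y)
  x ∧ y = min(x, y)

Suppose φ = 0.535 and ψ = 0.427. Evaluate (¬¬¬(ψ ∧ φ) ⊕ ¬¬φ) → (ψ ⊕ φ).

ψ ∧ φ = min(0.427, 0.535) = 0.427
¬(ψ ∧ φ) = 1 − 0.427 = 0.573
¬¬(ψ ∧ φ) = 1 − 0.573 = 0.427
¬¬¬(ψ ∧ φ) = 1 − 0.427 = 0.573
¬φ = 1 − 0.535 = 0.465
¬¬φ = 1 − 0.465 = 0.535
¬¬¬(ψ ∧ φ) ⊕ ¬¬φ = min(1, 0.573 + 0.535) = min(1, 1.108) = 1.000
ψ ⊕ φ = min(1, 0.427 + 0.535) = min(1, 0.962) = 0.962
(¬¬¬(ψ ∧ φ) ⊕ ¬¬φ) → (ψ ⊕ φ) = min(1, 1 − 1.000 + 0.962) = min(1, 0.962) = 0.962

0.962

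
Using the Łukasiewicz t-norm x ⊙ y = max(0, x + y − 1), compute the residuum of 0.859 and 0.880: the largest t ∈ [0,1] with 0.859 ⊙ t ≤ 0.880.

The residuum of the Łukasiewicz t-norm gives the supremum: min(1, 1 − 0.859 + 0.880).
1 − 0.859 + 0.880 = 1.021, so t = min(1, 1.021) = 1.000.
Check: 0.859 ⊙ 1.000 = max(0, 0.859) = 0.859 ≤ 0.880.

1.000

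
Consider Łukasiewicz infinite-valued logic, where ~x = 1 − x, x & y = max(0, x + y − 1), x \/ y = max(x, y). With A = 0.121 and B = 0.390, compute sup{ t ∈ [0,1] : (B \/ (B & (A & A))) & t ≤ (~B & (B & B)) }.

0.610

A & A = max(0, 0.121 + 0.121 − 1) = max(0, -0.758) = 0.000
B & (A & A) = max(0, 0.390 + 0.000 − 1) = max(0, -0.610) = 0.000
B \/ (B & (A & A)) = max(0.390, 0.000) = 0.390
So the left factor is B \/ (B & (A & A)) = 0.390.
~B = 1 − 0.390 = 0.610
B & B = max(0, 0.390 + 0.390 − 1) = max(0, -0.220) = 0.000
~B & (B & B) = max(0, 0.610 + 0.000 − 1) = max(0, -0.390) = 0.000
So the right-hand bound is ~B & (B & B) = 0.000.
The residuum of the Łukasiewicz t-norm gives the supremum: min(1, 1 − 0.390 + 0.000).
1 − 0.390 + 0.000 = 0.610, so t = min(1, 0.610) = 0.610.
Check: 0.390 & 0.610 = max(0, 0.000) = 0.000 ≤ 0.000.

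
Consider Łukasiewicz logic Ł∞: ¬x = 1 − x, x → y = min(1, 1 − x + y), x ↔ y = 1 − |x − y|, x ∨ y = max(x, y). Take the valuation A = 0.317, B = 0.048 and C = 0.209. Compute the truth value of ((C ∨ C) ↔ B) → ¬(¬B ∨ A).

C ∨ C = max(0.209, 0.209) = 0.209
(C ∨ C) ↔ B = 1 − |0.209 − 0.048| = 1 − 0.161 = 0.839
¬B = 1 − 0.048 = 0.952
¬B ∨ A = max(0.952, 0.317) = 0.952
¬(¬B ∨ A) = 1 − 0.952 = 0.048
((C ∨ C) ↔ B) → ¬(¬B ∨ A) = min(1, 1 − 0.839 + 0.048) = min(1, 0.209) = 0.209

0.209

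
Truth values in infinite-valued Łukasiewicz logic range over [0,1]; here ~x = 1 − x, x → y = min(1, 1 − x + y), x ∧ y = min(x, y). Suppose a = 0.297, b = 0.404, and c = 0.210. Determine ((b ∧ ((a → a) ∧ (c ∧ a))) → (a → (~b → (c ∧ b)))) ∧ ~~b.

0.404

a → a = min(1, 1 − 0.297 + 0.297) = min(1, 1.000) = 1.000
c ∧ a = min(0.210, 0.297) = 0.210
(a → a) ∧ (c ∧ a) = min(1.000, 0.210) = 0.210
b ∧ ((a → a) ∧ (c ∧ a)) = min(0.404, 0.210) = 0.210
~b = 1 − 0.404 = 0.596
c ∧ b = min(0.210, 0.404) = 0.210
~b → (c ∧ b) = min(1, 1 − 0.596 + 0.210) = min(1, 0.614) = 0.614
a → (~b → (c ∧ b)) = min(1, 1 − 0.297 + 0.614) = min(1, 1.317) = 1.000
(b ∧ ((a → a) ∧ (c ∧ a))) → (a → (~b → (c ∧ b))) = min(1, 1 − 0.210 + 1.000) = min(1, 1.790) = 1.000
~~b = 1 − 0.596 = 0.404
((b ∧ ((a → a) ∧ (c ∧ a))) → (a → (~b → (c ∧ b)))) ∧ ~~b = min(1.000, 0.404) = 0.404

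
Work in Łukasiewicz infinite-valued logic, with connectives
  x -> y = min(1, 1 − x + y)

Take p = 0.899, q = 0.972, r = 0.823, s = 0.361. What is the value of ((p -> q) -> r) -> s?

0.538

p -> q = min(1, 1 − 0.899 + 0.972) = min(1, 1.073) = 1.000
(p -> q) -> r = min(1, 1 − 1.000 + 0.823) = min(1, 0.823) = 0.823
((p -> q) -> r) -> s = min(1, 1 − 0.823 + 0.361) = min(1, 0.538) = 0.538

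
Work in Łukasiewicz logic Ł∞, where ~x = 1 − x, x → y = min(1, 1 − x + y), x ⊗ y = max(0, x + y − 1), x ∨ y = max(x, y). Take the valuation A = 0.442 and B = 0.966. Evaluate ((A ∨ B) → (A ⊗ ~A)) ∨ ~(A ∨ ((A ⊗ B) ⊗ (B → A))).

0.558

A ∨ B = max(0.442, 0.966) = 0.966
~A = 1 − 0.442 = 0.558
A ⊗ ~A = max(0, 0.442 + 0.558 − 1) = max(0, 0.000) = 0.000
(A ∨ B) → (A ⊗ ~A) = min(1, 1 − 0.966 + 0.000) = min(1, 0.034) = 0.034
A ⊗ B = max(0, 0.442 + 0.966 − 1) = max(0, 0.408) = 0.408
B → A = min(1, 1 − 0.966 + 0.442) = min(1, 0.476) = 0.476
(A ⊗ B) ⊗ (B → A) = max(0, 0.408 + 0.476 − 1) = max(0, -0.116) = 0.000
A ∨ ((A ⊗ B) ⊗ (B → A)) = max(0.442, 0.000) = 0.442
~(A ∨ ((A ⊗ B) ⊗ (B → A))) = 1 − 0.442 = 0.558
((A ∨ B) → (A ⊗ ~A)) ∨ ~(A ∨ ((A ⊗ B) ⊗ (B → A))) = max(0.034, 0.558) = 0.558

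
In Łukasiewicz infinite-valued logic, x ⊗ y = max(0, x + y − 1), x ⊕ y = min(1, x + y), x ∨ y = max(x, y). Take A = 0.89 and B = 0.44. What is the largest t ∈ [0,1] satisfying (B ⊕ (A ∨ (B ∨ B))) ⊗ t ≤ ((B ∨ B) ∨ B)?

B ∨ B = max(0.44, 0.44) = 0.44
A ∨ (B ∨ B) = max(0.89, 0.44) = 0.89
B ⊕ (A ∨ (B ∨ B)) = min(1, 0.44 + 0.89) = min(1, 1.33) = 1.00
So the left factor is B ⊕ (A ∨ (B ∨ B)) = 1.00.
(B ∨ B) ∨ B = max(0.44, 0.44) = 0.44
So the right-hand bound is (B ∨ B) ∨ B = 0.44.
The residuum of the Łukasiewicz t-norm gives the supremum: min(1, 1 − 1.00 + 0.44).
1 − 1.00 + 0.44 = 0.44, so t = min(1, 0.44) = 0.44.
Check: 1.00 ⊗ 0.44 = max(0, 0.44) = 0.44 ≤ 0.44.

0.44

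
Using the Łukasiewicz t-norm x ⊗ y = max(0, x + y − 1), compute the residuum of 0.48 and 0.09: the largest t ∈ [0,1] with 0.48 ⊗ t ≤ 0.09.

0.61

The residuum of the Łukasiewicz t-norm gives the supremum: min(1, 1 − 0.48 + 0.09).
1 − 0.48 + 0.09 = 0.61, so t = min(1, 0.61) = 0.61.
Check: 0.48 ⊗ 0.61 = max(0, 0.09) = 0.09 ≤ 0.09.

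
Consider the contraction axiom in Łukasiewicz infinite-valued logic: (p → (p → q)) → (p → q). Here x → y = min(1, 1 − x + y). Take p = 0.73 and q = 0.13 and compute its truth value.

0.73

p → q = min(1, 1 − 0.73 + 0.13) = min(1, 0.40) = 0.40
p → (p → q) = min(1, 1 − 0.73 + 0.40) = min(1, 0.67) = 0.67
(p → (p → q)) → (p → q) = min(1, 1 − 0.67 + 0.40) = min(1, 0.73) = 0.73
(The value 0.73 < 1 shows this instance is not satisfied; fails in Ł∞ (the t-norm is not idempotent).)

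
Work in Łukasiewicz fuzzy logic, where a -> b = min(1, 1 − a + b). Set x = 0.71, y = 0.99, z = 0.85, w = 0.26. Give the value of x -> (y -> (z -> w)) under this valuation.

z -> w = min(1, 1 − 0.85 + 0.26) = min(1, 0.41) = 0.41
y -> (z -> w) = min(1, 1 − 0.99 + 0.41) = min(1, 0.42) = 0.42
x -> (y -> (z -> w)) = min(1, 1 − 0.71 + 0.42) = min(1, 0.71) = 0.71

0.71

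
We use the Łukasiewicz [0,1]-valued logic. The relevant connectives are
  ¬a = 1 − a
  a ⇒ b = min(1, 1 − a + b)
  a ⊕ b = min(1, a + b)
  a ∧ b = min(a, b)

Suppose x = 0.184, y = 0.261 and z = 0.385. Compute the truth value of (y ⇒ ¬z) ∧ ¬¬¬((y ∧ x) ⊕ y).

¬z = 1 − 0.385 = 0.615
y ⇒ ¬z = min(1, 1 − 0.261 + 0.615) = min(1, 1.354) = 1.000
y ∧ x = min(0.261, 0.184) = 0.184
(y ∧ x) ⊕ y = min(1, 0.184 + 0.261) = min(1, 0.445) = 0.445
¬((y ∧ x) ⊕ y) = 1 − 0.445 = 0.555
¬¬((y ∧ x) ⊕ y) = 1 − 0.555 = 0.445
¬¬¬((y ∧ x) ⊕ y) = 1 − 0.445 = 0.555
(y ⇒ ¬z) ∧ ¬¬¬((y ∧ x) ⊕ y) = min(1.000, 0.555) = 0.555

0.555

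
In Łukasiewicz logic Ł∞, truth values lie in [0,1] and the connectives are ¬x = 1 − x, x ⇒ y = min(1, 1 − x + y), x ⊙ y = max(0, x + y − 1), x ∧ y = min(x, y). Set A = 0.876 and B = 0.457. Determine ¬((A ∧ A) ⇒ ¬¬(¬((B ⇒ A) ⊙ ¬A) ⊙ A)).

0.124

A ∧ A = min(0.876, 0.876) = 0.876
B ⇒ A = min(1, 1 − 0.457 + 0.876) = min(1, 1.419) = 1.000
¬A = 1 − 0.876 = 0.124
(B ⇒ A) ⊙ ¬A = max(0, 1.000 + 0.124 − 1) = max(0, 0.124) = 0.124
¬((B ⇒ A) ⊙ ¬A) = 1 − 0.124 = 0.876
¬((B ⇒ A) ⊙ ¬A) ⊙ A = max(0, 0.876 + 0.876 − 1) = max(0, 0.752) = 0.752
¬(¬((B ⇒ A) ⊙ ¬A) ⊙ A) = 1 − 0.752 = 0.248
¬¬(¬((B ⇒ A) ⊙ ¬A) ⊙ A) = 1 − 0.248 = 0.752
(A ∧ A) ⇒ ¬¬(¬((B ⇒ A) ⊙ ¬A) ⊙ A) = min(1, 1 − 0.876 + 0.752) = min(1, 0.876) = 0.876
¬((A ∧ A) ⇒ ¬¬(¬((B ⇒ A) ⊙ ¬A) ⊙ A)) = 1 − 0.876 = 0.124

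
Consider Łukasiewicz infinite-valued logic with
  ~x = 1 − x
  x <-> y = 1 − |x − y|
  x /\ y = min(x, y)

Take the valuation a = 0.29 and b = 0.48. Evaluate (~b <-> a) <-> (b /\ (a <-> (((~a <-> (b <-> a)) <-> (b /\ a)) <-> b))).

~b = 1 − 0.48 = 0.52
~b <-> a = 1 − |0.52 − 0.29| = 1 − 0.23 = 0.77
~a = 1 − 0.29 = 0.71
b <-> a = 1 − |0.48 − 0.29| = 1 − 0.19 = 0.81
~a <-> (b <-> a) = 1 − |0.71 − 0.81| = 1 − 0.10 = 0.90
b /\ a = min(0.48, 0.29) = 0.29
(~a <-> (b <-> a)) <-> (b /\ a) = 1 − |0.90 − 0.29| = 1 − 0.61 = 0.39
((~a <-> (b <-> a)) <-> (b /\ a)) <-> b = 1 − |0.39 − 0.48| = 1 − 0.09 = 0.91
a <-> (((~a <-> (b <-> a)) <-> (b /\ a)) <-> b) = 1 − |0.29 − 0.91| = 1 − 0.62 = 0.38
b /\ (a <-> (((~a <-> (b <-> a)) <-> (b /\ a)) <-> b)) = min(0.48, 0.38) = 0.38
(~b <-> a) <-> (b /\ (a <-> (((~a <-> (b <-> a)) <-> (b /\ a)) <-> b))) = 1 − |0.77 − 0.38| = 1 − 0.39 = 0.61

0.61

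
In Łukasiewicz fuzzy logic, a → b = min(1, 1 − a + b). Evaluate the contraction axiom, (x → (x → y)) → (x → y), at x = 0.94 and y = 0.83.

0.94

x → y = min(1, 1 − 0.94 + 0.83) = min(1, 0.89) = 0.89
x → (x → y) = min(1, 1 − 0.94 + 0.89) = min(1, 0.95) = 0.95
(x → (x → y)) → (x → y) = min(1, 1 − 0.95 + 0.89) = min(1, 0.94) = 0.94
(The value 0.94 < 1 shows this instance is not satisfied; fails in Ł∞ (the t-norm is not idempotent).)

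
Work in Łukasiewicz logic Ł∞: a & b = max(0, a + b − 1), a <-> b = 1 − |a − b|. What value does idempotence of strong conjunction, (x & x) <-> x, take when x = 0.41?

0.59

x & x = max(0, 0.41 + 0.41 − 1) = max(0, -0.18) = 0.00
(x & x) <-> x = 1 − |0.00 − 0.41| = 1 − 0.41 = 0.59
(The value 0.59 < 1 shows this instance is not satisfied; fails in Ł∞ since a ⊗ a = max(0, 2a−1) ≠ a in general.)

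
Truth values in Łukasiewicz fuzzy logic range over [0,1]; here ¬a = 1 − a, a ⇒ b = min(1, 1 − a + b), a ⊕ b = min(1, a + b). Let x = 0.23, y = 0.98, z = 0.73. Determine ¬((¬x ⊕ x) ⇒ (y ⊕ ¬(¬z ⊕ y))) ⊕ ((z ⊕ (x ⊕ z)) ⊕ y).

¬x = 1 − 0.23 = 0.77
¬x ⊕ x = min(1, 0.77 + 0.23) = min(1, 1.00) = 1.00
¬z = 1 − 0.73 = 0.27
¬z ⊕ y = min(1, 0.27 + 0.98) = min(1, 1.25) = 1.00
¬(¬z ⊕ y) = 1 − 1.00 = 0.00
y ⊕ ¬(¬z ⊕ y) = min(1, 0.98 + 0.00) = min(1, 0.98) = 0.98
(¬x ⊕ x) ⇒ (y ⊕ ¬(¬z ⊕ y)) = min(1, 1 − 1.00 + 0.98) = min(1, 0.98) = 0.98
¬((¬x ⊕ x) ⇒ (y ⊕ ¬(¬z ⊕ y))) = 1 − 0.98 = 0.02
x ⊕ z = min(1, 0.23 + 0.73) = min(1, 0.96) = 0.96
z ⊕ (x ⊕ z) = min(1, 0.73 + 0.96) = min(1, 1.69) = 1.00
(z ⊕ (x ⊕ z)) ⊕ y = min(1, 1.00 + 0.98) = min(1, 1.98) = 1.00
¬((¬x ⊕ x) ⇒ (y ⊕ ¬(¬z ⊕ y))) ⊕ ((z ⊕ (x ⊕ z)) ⊕ y) = min(1, 0.02 + 1.00) = min(1, 1.02) = 1.00

1.00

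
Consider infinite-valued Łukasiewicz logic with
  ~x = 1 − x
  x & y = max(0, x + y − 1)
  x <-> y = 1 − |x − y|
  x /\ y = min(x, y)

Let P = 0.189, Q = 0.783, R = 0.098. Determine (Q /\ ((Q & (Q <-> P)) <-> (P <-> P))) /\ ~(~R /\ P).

0.189

Q <-> P = 1 − |0.783 − 0.189| = 1 − 0.594 = 0.406
Q & (Q <-> P) = max(0, 0.783 + 0.406 − 1) = max(0, 0.189) = 0.189
P <-> P = 1 − |0.189 − 0.189| = 1 − 0.000 = 1.000
(Q & (Q <-> P)) <-> (P <-> P) = 1 − |0.189 − 1.000| = 1 − 0.811 = 0.189
Q /\ ((Q & (Q <-> P)) <-> (P <-> P)) = min(0.783, 0.189) = 0.189
~R = 1 − 0.098 = 0.902
~R /\ P = min(0.902, 0.189) = 0.189
~(~R /\ P) = 1 − 0.189 = 0.811
(Q /\ ((Q & (Q <-> P)) <-> (P <-> P))) /\ ~(~R /\ P) = min(0.189, 0.811) = 0.189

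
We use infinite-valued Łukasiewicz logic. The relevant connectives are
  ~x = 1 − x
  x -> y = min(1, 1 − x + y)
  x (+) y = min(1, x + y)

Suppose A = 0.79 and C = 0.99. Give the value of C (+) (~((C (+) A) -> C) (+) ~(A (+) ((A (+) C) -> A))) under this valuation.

1.00

C (+) A = min(1, 0.99 + 0.79) = min(1, 1.78) = 1.00
(C (+) A) -> C = min(1, 1 − 1.00 + 0.99) = min(1, 0.99) = 0.99
~((C (+) A) -> C) = 1 − 0.99 = 0.01
A (+) C = min(1, 0.79 + 0.99) = min(1, 1.78) = 1.00
(A (+) C) -> A = min(1, 1 − 1.00 + 0.79) = min(1, 0.79) = 0.79
A (+) ((A (+) C) -> A) = min(1, 0.79 + 0.79) = min(1, 1.58) = 1.00
~(A (+) ((A (+) C) -> A)) = 1 − 1.00 = 0.00
~((C (+) A) -> C) (+) ~(A (+) ((A (+) C) -> A)) = min(1, 0.01 + 0.00) = min(1, 0.01) = 0.01
C (+) (~((C (+) A) -> C) (+) ~(A (+) ((A (+) C) -> A))) = min(1, 0.99 + 0.01) = min(1, 1.00) = 1.00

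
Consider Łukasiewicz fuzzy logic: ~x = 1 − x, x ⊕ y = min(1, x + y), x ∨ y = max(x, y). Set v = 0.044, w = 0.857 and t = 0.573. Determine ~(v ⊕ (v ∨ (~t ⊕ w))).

~t = 1 − 0.573 = 0.427
~t ⊕ w = min(1, 0.427 + 0.857) = min(1, 1.284) = 1.000
v ∨ (~t ⊕ w) = max(0.044, 1.000) = 1.000
v ⊕ (v ∨ (~t ⊕ w)) = min(1, 0.044 + 1.000) = min(1, 1.044) = 1.000
~(v ⊕ (v ∨ (~t ⊕ w))) = 1 − 1.000 = 0.000

0.000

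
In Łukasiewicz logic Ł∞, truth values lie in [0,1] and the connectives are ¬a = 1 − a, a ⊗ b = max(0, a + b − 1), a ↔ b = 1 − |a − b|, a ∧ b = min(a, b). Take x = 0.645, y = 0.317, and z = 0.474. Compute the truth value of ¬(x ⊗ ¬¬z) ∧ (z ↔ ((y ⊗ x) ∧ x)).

0.526

¬z = 1 − 0.474 = 0.526
¬¬z = 1 − 0.526 = 0.474
x ⊗ ¬¬z = max(0, 0.645 + 0.474 − 1) = max(0, 0.119) = 0.119
¬(x ⊗ ¬¬z) = 1 − 0.119 = 0.881
y ⊗ x = max(0, 0.317 + 0.645 − 1) = max(0, -0.038) = 0.000
(y ⊗ x) ∧ x = min(0.000, 0.645) = 0.000
z ↔ ((y ⊗ x) ∧ x) = 1 − |0.474 − 0.000| = 1 − 0.474 = 0.526
¬(x ⊗ ¬¬z) ∧ (z ↔ ((y ⊗ x) ∧ x)) = min(0.881, 0.526) = 0.526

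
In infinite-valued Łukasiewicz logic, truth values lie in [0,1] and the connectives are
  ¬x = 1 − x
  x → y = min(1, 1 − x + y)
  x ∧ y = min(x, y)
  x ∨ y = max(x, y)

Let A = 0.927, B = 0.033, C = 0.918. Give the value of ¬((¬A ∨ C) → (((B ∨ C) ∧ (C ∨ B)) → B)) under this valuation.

0.803

¬A = 1 − 0.927 = 0.073
¬A ∨ C = max(0.073, 0.918) = 0.918
B ∨ C = max(0.033, 0.918) = 0.918
C ∨ B = max(0.918, 0.033) = 0.918
(B ∨ C) ∧ (C ∨ B) = min(0.918, 0.918) = 0.918
((B ∨ C) ∧ (C ∨ B)) → B = min(1, 1 − 0.918 + 0.033) = min(1, 0.115) = 0.115
(¬A ∨ C) → (((B ∨ C) ∧ (C ∨ B)) → B) = min(1, 1 − 0.918 + 0.115) = min(1, 0.197) = 0.197
¬((¬A ∨ C) → (((B ∨ C) ∧ (C ∨ B)) → B)) = 1 − 0.197 = 0.803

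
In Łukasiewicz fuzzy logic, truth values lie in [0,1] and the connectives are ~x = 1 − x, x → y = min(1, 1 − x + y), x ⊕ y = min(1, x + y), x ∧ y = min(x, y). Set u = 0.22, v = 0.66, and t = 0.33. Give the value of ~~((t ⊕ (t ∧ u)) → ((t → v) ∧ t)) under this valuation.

0.78

t ∧ u = min(0.33, 0.22) = 0.22
t ⊕ (t ∧ u) = min(1, 0.33 + 0.22) = min(1, 0.55) = 0.55
t → v = min(1, 1 − 0.33 + 0.66) = min(1, 1.33) = 1.00
(t → v) ∧ t = min(1.00, 0.33) = 0.33
(t ⊕ (t ∧ u)) → ((t → v) ∧ t) = min(1, 1 − 0.55 + 0.33) = min(1, 0.78) = 0.78
~((t ⊕ (t ∧ u)) → ((t → v) ∧ t)) = 1 − 0.78 = 0.22
~~((t ⊕ (t ∧ u)) → ((t → v) ∧ t)) = 1 − 0.22 = 0.78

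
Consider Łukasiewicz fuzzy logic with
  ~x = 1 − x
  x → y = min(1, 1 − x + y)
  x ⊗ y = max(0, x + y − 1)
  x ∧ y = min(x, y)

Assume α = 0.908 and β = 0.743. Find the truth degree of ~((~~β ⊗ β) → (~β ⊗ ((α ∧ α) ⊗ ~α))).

~β = 1 − 0.743 = 0.257
~~β = 1 − 0.257 = 0.743
~~β ⊗ β = max(0, 0.743 + 0.743 − 1) = max(0, 0.486) = 0.486
α ∧ α = min(0.908, 0.908) = 0.908
~α = 1 − 0.908 = 0.092
(α ∧ α) ⊗ ~α = max(0, 0.908 + 0.092 − 1) = max(0, 0.000) = 0.000
~β ⊗ ((α ∧ α) ⊗ ~α) = max(0, 0.257 + 0.000 − 1) = max(0, -0.743) = 0.000
(~~β ⊗ β) → (~β ⊗ ((α ∧ α) ⊗ ~α)) = min(1, 1 − 0.486 + 0.000) = min(1, 0.514) = 0.514
~((~~β ⊗ β) → (~β ⊗ ((α ∧ α) ⊗ ~α))) = 1 − 0.514 = 0.486

0.486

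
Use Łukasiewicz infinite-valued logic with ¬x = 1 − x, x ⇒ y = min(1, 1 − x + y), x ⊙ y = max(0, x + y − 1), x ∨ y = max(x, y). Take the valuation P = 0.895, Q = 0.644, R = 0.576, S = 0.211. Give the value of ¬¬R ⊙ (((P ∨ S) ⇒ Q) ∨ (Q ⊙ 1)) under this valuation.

¬R = 1 − 0.576 = 0.424
¬¬R = 1 − 0.424 = 0.576
P ∨ S = max(0.895, 0.211) = 0.895
(P ∨ S) ⇒ Q = min(1, 1 − 0.895 + 0.644) = min(1, 0.749) = 0.749
Q ⊙ 1 = max(0, 0.644 + 1.000 − 1) = max(0, 0.644) = 0.644
((P ∨ S) ⇒ Q) ∨ (Q ⊙ 1) = max(0.749, 0.644) = 0.749
¬¬R ⊙ (((P ∨ S) ⇒ Q) ∨ (Q ⊙ 1)) = max(0, 0.576 + 0.749 − 1) = max(0, 0.325) = 0.325

0.325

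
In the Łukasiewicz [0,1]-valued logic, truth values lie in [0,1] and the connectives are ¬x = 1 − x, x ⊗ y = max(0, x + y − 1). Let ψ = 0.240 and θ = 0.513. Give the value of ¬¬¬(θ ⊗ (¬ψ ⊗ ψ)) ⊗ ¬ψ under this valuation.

¬ψ = 1 − 0.240 = 0.760
¬ψ ⊗ ψ = max(0, 0.760 + 0.240 − 1) = max(0, 0.000) = 0.000
θ ⊗ (¬ψ ⊗ ψ) = max(0, 0.513 + 0.000 − 1) = max(0, -0.487) = 0.000
¬(θ ⊗ (¬ψ ⊗ ψ)) = 1 − 0.000 = 1.000
¬¬(θ ⊗ (¬ψ ⊗ ψ)) = 1 − 1.000 = 0.000
¬¬¬(θ ⊗ (¬ψ ⊗ ψ)) = 1 − 0.000 = 1.000
¬¬¬(θ ⊗ (¬ψ ⊗ ψ)) ⊗ ¬ψ = max(0, 1.000 + 0.760 − 1) = max(0, 0.760) = 0.760

0.760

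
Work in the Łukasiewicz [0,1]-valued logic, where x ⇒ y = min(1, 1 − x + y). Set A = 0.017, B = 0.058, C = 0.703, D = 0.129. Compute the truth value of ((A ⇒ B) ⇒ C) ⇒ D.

0.426

A ⇒ B = min(1, 1 − 0.017 + 0.058) = min(1, 1.041) = 1.000
(A ⇒ B) ⇒ C = min(1, 1 − 1.000 + 0.703) = min(1, 0.703) = 0.703
((A ⇒ B) ⇒ C) ⇒ D = min(1, 1 − 0.703 + 0.129) = min(1, 0.426) = 0.426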